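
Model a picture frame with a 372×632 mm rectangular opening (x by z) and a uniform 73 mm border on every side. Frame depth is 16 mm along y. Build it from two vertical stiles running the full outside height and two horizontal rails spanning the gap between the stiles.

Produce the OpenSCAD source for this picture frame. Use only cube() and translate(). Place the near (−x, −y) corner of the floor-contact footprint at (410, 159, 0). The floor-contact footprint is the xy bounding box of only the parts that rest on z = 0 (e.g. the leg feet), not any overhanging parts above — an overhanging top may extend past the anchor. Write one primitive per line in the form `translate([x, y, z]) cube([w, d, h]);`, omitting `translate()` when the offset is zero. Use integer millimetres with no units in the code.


translate([410, 159, 0]) cube([73, 16, 778]);
translate([855, 159, 0]) cube([73, 16, 778]);
translate([483, 159, 0]) cube([372, 16, 73]);
translate([483, 159, 705]) cube([372, 16, 73]);


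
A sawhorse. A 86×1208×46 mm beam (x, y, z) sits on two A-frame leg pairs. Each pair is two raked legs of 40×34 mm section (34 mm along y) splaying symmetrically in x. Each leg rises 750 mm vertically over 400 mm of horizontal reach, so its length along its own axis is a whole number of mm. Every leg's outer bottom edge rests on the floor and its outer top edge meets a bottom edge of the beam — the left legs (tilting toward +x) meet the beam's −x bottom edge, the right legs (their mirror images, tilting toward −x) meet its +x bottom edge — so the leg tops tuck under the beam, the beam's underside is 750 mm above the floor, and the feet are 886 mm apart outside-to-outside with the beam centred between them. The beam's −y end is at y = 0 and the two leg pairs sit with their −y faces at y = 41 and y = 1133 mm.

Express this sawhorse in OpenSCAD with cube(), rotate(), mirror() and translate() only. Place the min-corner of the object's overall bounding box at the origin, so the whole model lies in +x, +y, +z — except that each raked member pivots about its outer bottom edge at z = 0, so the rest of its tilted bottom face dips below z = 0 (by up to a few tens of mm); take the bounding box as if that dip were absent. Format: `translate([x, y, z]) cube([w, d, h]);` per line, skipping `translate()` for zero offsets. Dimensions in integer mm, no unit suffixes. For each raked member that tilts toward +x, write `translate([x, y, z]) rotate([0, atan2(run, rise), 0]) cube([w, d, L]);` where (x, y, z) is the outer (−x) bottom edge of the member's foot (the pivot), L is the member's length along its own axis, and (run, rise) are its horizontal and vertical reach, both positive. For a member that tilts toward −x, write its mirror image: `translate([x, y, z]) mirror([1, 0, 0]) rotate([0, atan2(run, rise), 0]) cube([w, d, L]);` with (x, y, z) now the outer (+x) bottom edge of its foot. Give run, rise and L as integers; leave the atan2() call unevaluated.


translate([400, 0, 750]) cube([86, 1208, 46]);
translate([0, 41, 0]) rotate([0, atan2(400, 750), 0]) cube([40, 34, 850]);
translate([886, 41, 0]) mirror([1, 0, 0]) rotate([0, atan2(400, 750), 0]) cube([40, 34, 850]);
translate([0, 1133, 0]) rotate([0, atan2(400, 750), 0]) cube([40, 34, 850]);
translate([886, 1133, 0]) mirror([1, 0, 0]) rotate([0, atan2(400, 750), 0]) cube([40, 34, 850]);


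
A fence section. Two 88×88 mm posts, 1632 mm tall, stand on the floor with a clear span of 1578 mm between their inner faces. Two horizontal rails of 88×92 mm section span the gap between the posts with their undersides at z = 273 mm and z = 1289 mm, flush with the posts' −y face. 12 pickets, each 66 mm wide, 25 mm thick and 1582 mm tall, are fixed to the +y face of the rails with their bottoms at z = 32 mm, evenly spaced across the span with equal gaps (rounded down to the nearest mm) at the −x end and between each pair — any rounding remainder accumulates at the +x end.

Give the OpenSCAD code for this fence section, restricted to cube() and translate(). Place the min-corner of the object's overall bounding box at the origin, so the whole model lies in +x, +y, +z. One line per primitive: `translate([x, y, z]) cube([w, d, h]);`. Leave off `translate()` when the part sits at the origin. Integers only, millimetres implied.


cube([88, 88, 1632]);
translate([1666, 0, 0]) cube([88, 88, 1632]);
translate([88, 0, 273]) cube([1578, 88, 92]);
translate([88, 0, 1289]) cube([1578, 88, 92]);
translate([148, 88, 32]) cube([66, 25, 1582]);
translate([274, 88, 32]) cube([66, 25, 1582]);
translate([400, 88, 32]) cube([66, 25, 1582]);
translate([526, 88, 32]) cube([66, 25, 1582]);
translate([652, 88, 32]) cube([66, 25, 1582]);
translate([778, 88, 32]) cube([66, 25, 1582]);
translate([904, 88, 32]) cube([66, 25, 1582]);
translate([1030, 88, 32]) cube([66, 25, 1582]);
translate([1156, 88, 32]) cube([66, 25, 1582]);
translate([1282, 88, 32]) cube([66, 25, 1582]);
translate([1408, 88, 32]) cube([66, 25, 1582]);
translate([1534, 88, 32]) cube([66, 25, 1582]);


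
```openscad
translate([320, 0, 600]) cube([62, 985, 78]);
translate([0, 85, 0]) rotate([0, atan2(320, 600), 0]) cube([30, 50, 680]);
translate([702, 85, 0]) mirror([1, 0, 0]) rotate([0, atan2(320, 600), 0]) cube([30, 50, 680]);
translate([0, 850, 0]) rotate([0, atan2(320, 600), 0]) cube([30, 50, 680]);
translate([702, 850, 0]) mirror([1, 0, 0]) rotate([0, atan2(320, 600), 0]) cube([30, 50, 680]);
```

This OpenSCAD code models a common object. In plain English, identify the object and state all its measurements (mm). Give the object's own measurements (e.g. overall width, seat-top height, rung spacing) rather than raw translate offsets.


A sawhorse. A 62×985×78 mm beam (x, y, z) sits on two A-frame leg pairs. Each pair is two raked legs of 30×50 mm section (50 mm along y) splaying symmetrically in x. Each leg rises 600 mm vertically over 320 mm of horizontal reach and is 680 mm long along its own axis. Every leg's outer bottom edge rests on the floor and its outer top edge meets a bottom edge of the beam — the left legs (tilting toward +x) meet the beam's −x bottom edge, the right legs (their mirror images, tilting toward −x) meet its +x bottom edge — so the leg tops tuck under the beam, the beam's underside is 600 mm above the floor, and the feet are 702 mm apart outside-to-outside with the beam centred between them. The two leg pairs are set in 85 mm from either end of the beam.


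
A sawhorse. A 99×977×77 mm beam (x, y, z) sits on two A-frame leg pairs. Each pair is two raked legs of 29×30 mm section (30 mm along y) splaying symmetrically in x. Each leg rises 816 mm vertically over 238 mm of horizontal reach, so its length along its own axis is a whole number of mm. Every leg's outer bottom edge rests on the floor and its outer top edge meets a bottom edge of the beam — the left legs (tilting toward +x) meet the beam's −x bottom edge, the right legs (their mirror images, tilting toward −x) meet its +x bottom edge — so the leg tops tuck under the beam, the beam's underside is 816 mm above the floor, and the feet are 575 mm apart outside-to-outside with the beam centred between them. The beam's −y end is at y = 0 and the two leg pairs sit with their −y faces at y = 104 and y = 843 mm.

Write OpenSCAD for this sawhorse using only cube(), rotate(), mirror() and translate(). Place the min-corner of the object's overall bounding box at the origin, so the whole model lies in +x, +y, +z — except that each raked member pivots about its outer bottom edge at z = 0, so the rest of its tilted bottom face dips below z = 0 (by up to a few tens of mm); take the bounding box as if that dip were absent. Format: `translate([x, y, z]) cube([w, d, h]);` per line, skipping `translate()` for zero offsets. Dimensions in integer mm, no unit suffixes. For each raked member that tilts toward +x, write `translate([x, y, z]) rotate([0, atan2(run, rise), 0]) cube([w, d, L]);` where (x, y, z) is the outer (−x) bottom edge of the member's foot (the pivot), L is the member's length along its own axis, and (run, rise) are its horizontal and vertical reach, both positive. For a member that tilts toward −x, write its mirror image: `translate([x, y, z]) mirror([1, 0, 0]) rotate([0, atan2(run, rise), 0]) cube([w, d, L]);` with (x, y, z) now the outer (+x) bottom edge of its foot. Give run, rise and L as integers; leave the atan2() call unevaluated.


// leg length = √(238² + 816²) = 850
// right-leg outer foot x = 2·238 + 99 = 575
// beam min-corner = (238, 0, 816)
translate([238, 0, 816]) cube([99, 977, 77]);
translate([0, 104, 0]) rotate([0, atan2(238, 816), 0]) cube([29, 30, 850]);
translate([575, 104, 0]) mirror([1, 0, 0]) rotate([0, atan2(238, 816), 0]) cube([29, 30, 850]);
translate([0, 843, 0]) rotate([0, atan2(238, 816), 0]) cube([29, 30, 850]);
translate([575, 843, 0]) mirror([1, 0, 0]) rotate([0, atan2(238, 816), 0]) cube([29, 30, 850]);


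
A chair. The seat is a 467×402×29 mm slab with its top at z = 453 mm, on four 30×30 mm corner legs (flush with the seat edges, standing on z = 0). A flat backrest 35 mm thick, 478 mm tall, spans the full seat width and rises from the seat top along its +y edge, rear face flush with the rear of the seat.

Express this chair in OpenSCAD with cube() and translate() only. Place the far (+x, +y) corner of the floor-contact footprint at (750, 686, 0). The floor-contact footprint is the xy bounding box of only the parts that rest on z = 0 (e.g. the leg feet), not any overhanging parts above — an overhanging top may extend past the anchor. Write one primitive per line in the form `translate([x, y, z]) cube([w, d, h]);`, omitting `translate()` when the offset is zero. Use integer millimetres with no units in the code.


translate([283, 284, 424]) cube([467, 402, 29]);
translate([283, 284, 0]) cube([30, 30, 424]);
translate([720, 284, 0]) cube([30, 30, 424]);
translate([283, 656, 0]) cube([30, 30, 424]);
translate([720, 656, 0]) cube([30, 30, 424]);
translate([283, 651, 453]) cube([467, 35, 478]);


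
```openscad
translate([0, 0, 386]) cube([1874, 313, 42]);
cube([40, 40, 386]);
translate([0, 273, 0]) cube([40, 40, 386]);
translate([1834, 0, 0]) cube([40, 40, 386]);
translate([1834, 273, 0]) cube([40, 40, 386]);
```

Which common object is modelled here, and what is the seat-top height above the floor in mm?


A bench. The seat-top height is 428 mm.

A long slab on four corner posts — a bench. The slab sits at z = 386 with thickness 42, so the top is 386 + 42 = 428 mm.


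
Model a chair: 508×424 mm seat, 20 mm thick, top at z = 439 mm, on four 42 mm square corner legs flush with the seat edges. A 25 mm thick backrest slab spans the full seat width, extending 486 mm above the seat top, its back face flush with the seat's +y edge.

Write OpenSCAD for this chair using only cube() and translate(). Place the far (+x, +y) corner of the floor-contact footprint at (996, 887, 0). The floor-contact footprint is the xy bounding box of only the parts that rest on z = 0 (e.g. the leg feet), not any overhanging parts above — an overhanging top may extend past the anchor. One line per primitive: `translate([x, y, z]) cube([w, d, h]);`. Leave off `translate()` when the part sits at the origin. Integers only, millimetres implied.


translate([488, 463, 419]) cube([508, 424, 20]);
translate([488, 463, 0]) cube([42, 42, 419]);
translate([954, 463, 0]) cube([42, 42, 419]);
translate([488, 845, 0]) cube([42, 42, 419]);
translate([954, 845, 0]) cube([42, 42, 419]);
translate([488, 862, 439]) cube([508, 25, 486]);


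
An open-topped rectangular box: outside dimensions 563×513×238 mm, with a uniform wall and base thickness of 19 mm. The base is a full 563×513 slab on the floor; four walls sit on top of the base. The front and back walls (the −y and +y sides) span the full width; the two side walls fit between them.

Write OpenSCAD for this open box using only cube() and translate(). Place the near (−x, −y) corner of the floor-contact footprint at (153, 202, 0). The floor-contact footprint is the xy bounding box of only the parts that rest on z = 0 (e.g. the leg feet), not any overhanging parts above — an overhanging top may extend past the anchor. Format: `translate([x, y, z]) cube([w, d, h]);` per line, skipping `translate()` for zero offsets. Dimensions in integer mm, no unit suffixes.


translate([153, 202, 0]) cube([563, 513, 19]);
translate([153, 202, 19]) cube([563, 19, 219]);
translate([153, 696, 19]) cube([563, 19, 219]);
translate([153, 221, 19]) cube([19, 475, 219]);
translate([697, 221, 19]) cube([19, 475, 219]);


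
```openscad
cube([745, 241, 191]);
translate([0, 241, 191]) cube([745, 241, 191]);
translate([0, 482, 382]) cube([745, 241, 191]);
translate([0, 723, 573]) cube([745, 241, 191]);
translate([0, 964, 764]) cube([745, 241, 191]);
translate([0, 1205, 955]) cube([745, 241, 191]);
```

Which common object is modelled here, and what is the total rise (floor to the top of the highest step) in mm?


A staircase. The total rise is 1146 mm.

6 identical blocks, each offset up and back from the previous — a staircase. Each step is 191 mm tall and there are 6 of them, so the total rise is 6 × 191 = 1146 mm.


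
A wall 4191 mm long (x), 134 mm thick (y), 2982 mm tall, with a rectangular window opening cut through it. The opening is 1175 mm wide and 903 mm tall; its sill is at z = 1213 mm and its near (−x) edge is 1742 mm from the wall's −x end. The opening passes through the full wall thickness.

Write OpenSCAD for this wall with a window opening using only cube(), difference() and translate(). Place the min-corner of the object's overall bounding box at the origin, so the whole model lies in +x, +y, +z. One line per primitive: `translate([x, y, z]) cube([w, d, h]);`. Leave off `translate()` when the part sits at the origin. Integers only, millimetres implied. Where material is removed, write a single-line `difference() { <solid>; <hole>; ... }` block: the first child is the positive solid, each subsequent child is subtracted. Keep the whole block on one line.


difference() { cube([4191, 134, 2982]); translate([1742, 0, 1213]) cube([1175, 134, 903]); }


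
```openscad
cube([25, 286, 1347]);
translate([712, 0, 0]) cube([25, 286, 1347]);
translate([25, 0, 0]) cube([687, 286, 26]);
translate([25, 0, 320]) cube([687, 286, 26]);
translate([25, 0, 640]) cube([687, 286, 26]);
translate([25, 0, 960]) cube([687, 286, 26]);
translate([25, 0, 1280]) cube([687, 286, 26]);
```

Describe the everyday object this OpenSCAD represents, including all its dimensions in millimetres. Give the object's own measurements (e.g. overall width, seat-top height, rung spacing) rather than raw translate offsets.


An open bookshelf. Two side panels, each 25 mm thick, 286 mm deep and 1347 mm tall, stand 737 mm apart (outside-to-outside). Between them sit 5 shelves, each 26 mm thick and 286 mm deep, spanning the full gap between the sides. The bottom shelf rests on the floor (its underside at z = 0) and the clear gap between one shelf's top and the next shelf's underside is 294 mm.


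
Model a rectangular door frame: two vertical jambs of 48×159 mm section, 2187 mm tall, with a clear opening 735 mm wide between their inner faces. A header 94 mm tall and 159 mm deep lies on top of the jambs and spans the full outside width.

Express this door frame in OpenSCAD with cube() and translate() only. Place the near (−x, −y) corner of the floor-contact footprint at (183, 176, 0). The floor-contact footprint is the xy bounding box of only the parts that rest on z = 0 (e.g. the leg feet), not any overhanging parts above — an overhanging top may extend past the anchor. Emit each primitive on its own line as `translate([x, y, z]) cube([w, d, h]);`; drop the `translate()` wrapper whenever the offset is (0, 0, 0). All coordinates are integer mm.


translate([183, 176, 0]) cube([48, 159, 2187]);
translate([966, 176, 0]) cube([48, 159, 2187]);
translate([183, 176, 2187]) cube([831, 159, 94]);


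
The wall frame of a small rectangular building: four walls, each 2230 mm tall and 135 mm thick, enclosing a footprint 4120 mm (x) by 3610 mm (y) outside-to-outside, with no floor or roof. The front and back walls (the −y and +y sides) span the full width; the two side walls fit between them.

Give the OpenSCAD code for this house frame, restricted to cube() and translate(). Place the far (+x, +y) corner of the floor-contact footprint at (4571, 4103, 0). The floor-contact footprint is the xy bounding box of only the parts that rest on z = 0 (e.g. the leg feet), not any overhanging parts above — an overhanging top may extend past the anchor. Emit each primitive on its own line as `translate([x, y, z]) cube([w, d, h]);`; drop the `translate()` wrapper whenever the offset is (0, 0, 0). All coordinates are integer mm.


translate([451, 493, 0]) cube([4120, 135, 2230]);
translate([451, 3968, 0]) cube([4120, 135, 2230]);
translate([451, 628, 0]) cube([135, 3340, 2230]);
translate([4436, 628, 0]) cube([135, 3340, 2230]);


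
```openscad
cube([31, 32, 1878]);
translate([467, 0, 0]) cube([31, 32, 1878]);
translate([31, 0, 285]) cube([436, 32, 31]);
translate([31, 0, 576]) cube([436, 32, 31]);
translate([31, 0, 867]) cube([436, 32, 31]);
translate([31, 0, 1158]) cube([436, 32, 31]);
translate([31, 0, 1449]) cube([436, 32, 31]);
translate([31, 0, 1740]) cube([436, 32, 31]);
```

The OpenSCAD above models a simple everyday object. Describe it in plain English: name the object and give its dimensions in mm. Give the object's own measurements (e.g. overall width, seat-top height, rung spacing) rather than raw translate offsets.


A straight ladder. Two 31×32 mm vertical rails, 1878 mm tall, stand 498 mm apart (outside-to-outside) with their front faces coplanar on the −y side. 6 rungs, each 32 mm deep and 31 mm tall, span between the inner faces of the rails, front faces flush with the rails. The lowest rung's underside is at z = 285 mm and rungs are spaced 291 mm apart (underside to underside).


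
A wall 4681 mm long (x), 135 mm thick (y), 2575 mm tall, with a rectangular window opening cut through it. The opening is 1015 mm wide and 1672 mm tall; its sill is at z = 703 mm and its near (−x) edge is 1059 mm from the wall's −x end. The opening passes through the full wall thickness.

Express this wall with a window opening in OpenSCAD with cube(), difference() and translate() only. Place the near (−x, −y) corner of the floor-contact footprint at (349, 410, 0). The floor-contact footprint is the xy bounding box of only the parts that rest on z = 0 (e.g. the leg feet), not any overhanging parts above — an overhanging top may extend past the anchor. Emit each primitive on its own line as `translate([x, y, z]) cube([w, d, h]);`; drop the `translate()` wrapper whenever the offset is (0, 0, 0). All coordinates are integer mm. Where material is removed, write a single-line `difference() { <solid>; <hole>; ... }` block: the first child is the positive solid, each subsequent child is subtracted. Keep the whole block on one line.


difference() { translate([349, 410, 0]) cube([4681, 135, 2575]); translate([1408, 410, 703]) cube([1015, 135, 1672]); }


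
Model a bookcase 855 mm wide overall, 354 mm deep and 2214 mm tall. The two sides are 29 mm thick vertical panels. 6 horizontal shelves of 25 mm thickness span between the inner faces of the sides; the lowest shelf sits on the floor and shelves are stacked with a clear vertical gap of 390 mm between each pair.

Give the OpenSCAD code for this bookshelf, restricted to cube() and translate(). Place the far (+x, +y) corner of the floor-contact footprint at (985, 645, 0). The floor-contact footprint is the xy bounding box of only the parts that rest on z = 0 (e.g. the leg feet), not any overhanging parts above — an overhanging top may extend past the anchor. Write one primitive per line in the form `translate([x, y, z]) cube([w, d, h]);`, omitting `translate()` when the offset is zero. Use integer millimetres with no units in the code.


translate([130, 291, 0]) cube([29, 354, 2214]);
translate([956, 291, 0]) cube([29, 354, 2214]);
translate([159, 291, 0]) cube([797, 354, 25]);
translate([159, 291, 415]) cube([797, 354, 25]);
translate([159, 291, 830]) cube([797, 354, 25]);
translate([159, 291, 1245]) cube([797, 354, 25]);
translate([159, 291, 1660]) cube([797, 354, 25]);
translate([159, 291, 2075]) cube([797, 354, 25]);


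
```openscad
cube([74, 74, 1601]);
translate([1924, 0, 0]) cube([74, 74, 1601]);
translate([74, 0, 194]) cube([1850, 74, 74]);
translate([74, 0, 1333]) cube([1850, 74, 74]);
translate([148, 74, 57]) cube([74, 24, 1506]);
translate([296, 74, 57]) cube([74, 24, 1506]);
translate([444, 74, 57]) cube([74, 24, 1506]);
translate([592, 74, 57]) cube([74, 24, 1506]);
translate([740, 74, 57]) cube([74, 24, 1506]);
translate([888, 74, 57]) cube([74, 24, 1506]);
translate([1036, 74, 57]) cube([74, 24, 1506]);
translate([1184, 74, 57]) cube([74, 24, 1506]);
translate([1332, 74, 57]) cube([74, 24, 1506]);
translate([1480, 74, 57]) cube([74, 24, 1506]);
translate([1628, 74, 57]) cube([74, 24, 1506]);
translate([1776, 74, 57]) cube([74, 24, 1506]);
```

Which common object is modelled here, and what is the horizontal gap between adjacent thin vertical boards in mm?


A fence section. The picket gap is 74 mm.

Two posts, two rails, 12 pickets — a fence section. Span 1850 mm holds 12 pickets of 74 mm with 13 equal gaps: ⌊(1850 − 12·74) / 13⌋ = 74 mm.


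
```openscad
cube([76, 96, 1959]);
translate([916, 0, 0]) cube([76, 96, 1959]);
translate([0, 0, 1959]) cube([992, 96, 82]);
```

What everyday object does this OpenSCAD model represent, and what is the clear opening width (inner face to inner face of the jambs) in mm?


A door frame. The clear opening width is 840 mm.

Two 1959 mm tall posts with a header on top — a door frame. The left jamb is 76 mm wide at x = 0; the right jamb starts at x = 916. The clear opening is 916 − 76 = 840 mm.


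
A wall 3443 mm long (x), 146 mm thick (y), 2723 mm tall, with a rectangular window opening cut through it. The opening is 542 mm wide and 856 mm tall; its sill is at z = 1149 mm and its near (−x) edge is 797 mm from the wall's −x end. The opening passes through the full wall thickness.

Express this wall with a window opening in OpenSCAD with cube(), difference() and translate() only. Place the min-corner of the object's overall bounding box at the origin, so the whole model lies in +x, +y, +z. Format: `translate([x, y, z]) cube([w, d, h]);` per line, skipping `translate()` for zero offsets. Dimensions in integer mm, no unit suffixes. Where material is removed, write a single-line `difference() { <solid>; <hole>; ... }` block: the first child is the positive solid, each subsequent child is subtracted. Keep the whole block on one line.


difference() { cube([3443, 146, 2723]); translate([797, 0, 1149]) cube([542, 146, 856]); }


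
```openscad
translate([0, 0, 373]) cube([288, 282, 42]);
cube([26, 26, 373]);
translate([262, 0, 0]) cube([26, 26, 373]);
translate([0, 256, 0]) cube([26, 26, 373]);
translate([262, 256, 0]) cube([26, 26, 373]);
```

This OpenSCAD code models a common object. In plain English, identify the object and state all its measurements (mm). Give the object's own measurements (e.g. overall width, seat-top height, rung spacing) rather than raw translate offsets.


A four-legged stool. The seat is a 288×282×42 mm slab whose top surface is at z = 415 mm; four square legs, each 26×26 mm in cross-section, run from the floor (z = 0) to the underside of the seat, each flush with a corner of the seat.


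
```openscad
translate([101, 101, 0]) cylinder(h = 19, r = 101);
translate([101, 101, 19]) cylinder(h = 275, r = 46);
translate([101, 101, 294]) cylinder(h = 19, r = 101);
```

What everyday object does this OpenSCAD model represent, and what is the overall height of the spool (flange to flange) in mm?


A spool. The overall height is 313 mm.

Three coaxial cylinders, large–small–large — a spool. Two 19 mm flanges and a 275 mm core give 19 + 275 + 19 = 313 mm.


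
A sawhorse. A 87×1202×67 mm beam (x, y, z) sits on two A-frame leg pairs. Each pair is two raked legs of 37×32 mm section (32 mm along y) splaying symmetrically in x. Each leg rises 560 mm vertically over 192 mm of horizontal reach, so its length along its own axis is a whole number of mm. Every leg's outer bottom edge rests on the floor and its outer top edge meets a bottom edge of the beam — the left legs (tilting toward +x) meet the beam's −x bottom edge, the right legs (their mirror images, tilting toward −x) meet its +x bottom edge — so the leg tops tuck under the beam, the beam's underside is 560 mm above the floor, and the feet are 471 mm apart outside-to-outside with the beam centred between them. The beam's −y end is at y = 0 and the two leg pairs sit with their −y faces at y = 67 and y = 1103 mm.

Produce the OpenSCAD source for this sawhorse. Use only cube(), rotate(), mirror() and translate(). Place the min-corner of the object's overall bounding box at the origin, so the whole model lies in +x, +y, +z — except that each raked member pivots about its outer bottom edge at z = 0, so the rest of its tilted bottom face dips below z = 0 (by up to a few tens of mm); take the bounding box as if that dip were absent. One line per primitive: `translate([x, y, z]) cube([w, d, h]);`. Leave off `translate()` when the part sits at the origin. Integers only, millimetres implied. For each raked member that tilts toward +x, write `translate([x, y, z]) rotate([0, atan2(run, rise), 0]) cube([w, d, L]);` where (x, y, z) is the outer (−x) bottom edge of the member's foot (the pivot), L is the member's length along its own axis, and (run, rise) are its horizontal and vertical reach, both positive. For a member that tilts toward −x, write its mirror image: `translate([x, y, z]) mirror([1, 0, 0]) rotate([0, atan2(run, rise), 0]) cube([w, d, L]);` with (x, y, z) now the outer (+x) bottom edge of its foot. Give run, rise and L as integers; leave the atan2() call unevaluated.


translate([192, 0, 560]) cube([87, 1202, 67]);
translate([0, 67, 0]) rotate([0, atan2(192, 560), 0]) cube([37, 32, 592]);
translate([471, 67, 0]) mirror([1, 0, 0]) rotate([0, atan2(192, 560), 0]) cube([37, 32, 592]);
translate([0, 1103, 0]) rotate([0, atan2(192, 560), 0]) cube([37, 32, 592]);
translate([471, 1103, 0]) mirror([1, 0, 0]) rotate([0, atan2(192, 560), 0]) cube([37, 32, 592]);


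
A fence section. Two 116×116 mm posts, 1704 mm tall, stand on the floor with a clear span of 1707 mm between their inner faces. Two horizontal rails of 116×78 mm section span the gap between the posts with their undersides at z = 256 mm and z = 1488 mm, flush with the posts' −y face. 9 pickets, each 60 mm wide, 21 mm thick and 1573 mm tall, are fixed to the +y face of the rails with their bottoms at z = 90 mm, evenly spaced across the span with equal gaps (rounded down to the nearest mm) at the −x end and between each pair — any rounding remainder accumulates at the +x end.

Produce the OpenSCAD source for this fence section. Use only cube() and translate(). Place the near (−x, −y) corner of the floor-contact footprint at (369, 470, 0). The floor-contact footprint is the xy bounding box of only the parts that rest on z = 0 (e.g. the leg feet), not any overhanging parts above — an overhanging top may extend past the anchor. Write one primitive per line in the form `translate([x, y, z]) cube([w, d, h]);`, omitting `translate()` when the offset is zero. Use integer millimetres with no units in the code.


translate([369, 470, 0]) cube([116, 116, 1704]);
translate([2192, 470, 0]) cube([116, 116, 1704]);
translate([485, 470, 256]) cube([1707, 116, 78]);
translate([485, 470, 1488]) cube([1707, 116, 78]);
translate([601, 586, 90]) cube([60, 21, 1573]);
translate([777, 586, 90]) cube([60, 21, 1573]);
translate([953, 586, 90]) cube([60, 21, 1573]);
translate([1129, 586, 90]) cube([60, 21, 1573]);
translate([1305, 586, 90]) cube([60, 21, 1573]);
translate([1481, 586, 90]) cube([60, 21, 1573]);
translate([1657, 586, 90]) cube([60, 21, 1573]);
translate([1833, 586, 90]) cube([60, 21, 1573]);
translate([2009, 586, 90]) cube([60, 21, 1573]);


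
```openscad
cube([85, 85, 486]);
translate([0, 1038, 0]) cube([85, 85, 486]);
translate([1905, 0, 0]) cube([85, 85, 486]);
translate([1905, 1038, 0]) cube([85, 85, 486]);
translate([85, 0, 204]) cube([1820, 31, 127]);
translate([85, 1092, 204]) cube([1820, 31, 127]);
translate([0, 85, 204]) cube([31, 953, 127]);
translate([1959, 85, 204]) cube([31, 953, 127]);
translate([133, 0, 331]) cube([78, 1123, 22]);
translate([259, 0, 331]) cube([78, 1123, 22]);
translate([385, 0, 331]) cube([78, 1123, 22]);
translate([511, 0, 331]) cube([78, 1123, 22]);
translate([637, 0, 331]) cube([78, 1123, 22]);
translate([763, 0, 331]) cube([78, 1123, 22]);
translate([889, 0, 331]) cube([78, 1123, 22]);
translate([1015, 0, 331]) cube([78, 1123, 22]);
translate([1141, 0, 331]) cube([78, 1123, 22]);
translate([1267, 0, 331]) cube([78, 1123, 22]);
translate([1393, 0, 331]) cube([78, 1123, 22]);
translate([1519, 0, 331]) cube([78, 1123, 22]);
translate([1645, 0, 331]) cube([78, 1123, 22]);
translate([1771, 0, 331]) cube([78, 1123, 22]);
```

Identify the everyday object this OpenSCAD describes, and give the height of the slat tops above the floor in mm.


A bed frame. The slat-top height is 353 mm.

Four posts, four rails, and a row of slats — a bed frame. Slats sit on the rails at z = 204 + 127 = 331; with slat thickness 22, the top is 353 mm.


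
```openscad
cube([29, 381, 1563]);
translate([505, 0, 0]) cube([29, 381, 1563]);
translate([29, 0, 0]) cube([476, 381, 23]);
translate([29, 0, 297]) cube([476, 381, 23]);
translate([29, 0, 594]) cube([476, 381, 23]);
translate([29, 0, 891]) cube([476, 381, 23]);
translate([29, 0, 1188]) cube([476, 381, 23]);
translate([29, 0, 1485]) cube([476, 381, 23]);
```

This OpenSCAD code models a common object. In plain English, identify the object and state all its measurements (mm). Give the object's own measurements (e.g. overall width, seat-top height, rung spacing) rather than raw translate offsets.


An open bookshelf. Two side panels, each 29 mm thick, 381 mm deep and 1563 mm tall, stand 534 mm apart (outside-to-outside). Between them sit 6 shelves, each 23 mm thick and 381 mm deep, spanning the full gap between the sides. The bottom shelf rests on the floor (its underside at z = 0) and the clear gap between one shelf's top and the next shelf's underside is 274 mm.


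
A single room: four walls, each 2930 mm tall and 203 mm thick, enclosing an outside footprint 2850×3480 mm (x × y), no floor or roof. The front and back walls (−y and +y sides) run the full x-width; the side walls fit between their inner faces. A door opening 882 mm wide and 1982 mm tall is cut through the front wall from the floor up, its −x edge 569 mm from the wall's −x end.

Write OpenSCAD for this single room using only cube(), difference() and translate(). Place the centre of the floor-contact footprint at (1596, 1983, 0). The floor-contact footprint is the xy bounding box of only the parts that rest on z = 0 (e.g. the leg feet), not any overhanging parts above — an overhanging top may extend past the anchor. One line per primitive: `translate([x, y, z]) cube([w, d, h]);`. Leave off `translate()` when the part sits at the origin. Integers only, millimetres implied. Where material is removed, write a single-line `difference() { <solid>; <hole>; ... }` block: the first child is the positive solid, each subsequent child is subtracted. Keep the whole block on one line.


difference() { translate([171, 243, 0]) cube([2850, 203, 2930]); translate([740, 243, 0]) cube([882, 203, 1982]); }
translate([171, 3520, 0]) cube([2850, 203, 2930]);
translate([171, 446, 0]) cube([203, 3074, 2930]);
translate([2818, 446, 0]) cube([203, 3074, 2930]);


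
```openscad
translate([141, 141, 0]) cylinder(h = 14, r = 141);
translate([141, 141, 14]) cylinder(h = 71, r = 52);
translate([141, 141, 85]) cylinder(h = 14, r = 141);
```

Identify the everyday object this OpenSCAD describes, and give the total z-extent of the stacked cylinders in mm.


A spool. The overall height is 99 mm.

Three coaxial cylinders, large–small–large — a spool. Two 14 mm flanges and a 71 mm core give 14 + 71 + 14 = 99 mm.


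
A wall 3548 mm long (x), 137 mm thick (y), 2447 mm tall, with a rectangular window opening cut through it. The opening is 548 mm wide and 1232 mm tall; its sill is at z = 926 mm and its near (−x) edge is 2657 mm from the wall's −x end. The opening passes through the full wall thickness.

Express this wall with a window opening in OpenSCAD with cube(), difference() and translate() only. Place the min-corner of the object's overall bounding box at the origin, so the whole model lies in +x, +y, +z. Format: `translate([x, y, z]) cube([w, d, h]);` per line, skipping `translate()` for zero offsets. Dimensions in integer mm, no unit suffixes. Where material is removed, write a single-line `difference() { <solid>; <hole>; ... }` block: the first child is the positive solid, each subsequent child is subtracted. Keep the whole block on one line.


difference() { cube([3548, 137, 2447]); translate([2657, 0, 926]) cube([548, 137, 1232]); }


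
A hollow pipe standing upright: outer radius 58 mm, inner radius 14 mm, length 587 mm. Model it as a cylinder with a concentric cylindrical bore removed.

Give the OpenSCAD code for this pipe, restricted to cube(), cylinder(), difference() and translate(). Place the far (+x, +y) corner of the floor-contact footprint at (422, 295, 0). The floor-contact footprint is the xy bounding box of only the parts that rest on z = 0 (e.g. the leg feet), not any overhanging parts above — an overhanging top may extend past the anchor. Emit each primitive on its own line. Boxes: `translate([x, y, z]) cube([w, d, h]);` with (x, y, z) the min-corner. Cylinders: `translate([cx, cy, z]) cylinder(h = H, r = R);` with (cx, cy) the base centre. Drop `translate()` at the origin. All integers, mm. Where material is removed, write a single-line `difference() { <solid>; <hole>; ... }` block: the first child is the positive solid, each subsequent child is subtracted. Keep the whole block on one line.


difference() { translate([364, 237, 0]) cylinder(h = 587, r = 58); translate([364, 237, 0]) cylinder(h = 587, r = 14); }


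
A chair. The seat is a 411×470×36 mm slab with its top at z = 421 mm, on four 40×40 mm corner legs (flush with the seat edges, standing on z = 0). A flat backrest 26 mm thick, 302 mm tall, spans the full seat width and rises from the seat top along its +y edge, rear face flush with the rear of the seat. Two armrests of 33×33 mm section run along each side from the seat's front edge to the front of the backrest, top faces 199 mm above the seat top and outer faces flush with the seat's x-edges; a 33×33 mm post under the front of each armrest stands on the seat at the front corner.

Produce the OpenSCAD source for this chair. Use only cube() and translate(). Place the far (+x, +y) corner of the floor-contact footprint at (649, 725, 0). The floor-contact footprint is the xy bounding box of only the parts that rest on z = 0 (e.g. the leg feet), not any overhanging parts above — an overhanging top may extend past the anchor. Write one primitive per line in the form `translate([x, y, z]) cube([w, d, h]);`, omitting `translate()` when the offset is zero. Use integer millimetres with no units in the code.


translate([238, 255, 385]) cube([411, 470, 36]);
translate([238, 255, 0]) cube([40, 40, 385]);
translate([609, 255, 0]) cube([40, 40, 385]);
translate([238, 685, 0]) cube([40, 40, 385]);
translate([609, 685, 0]) cube([40, 40, 385]);
translate([238, 699, 421]) cube([411, 26, 302]);
translate([238, 255, 587]) cube([33, 444, 33]);
translate([616, 255, 587]) cube([33, 444, 33]);
translate([238, 255, 421]) cube([33, 33, 166]);
translate([616, 255, 421]) cube([33, 33, 166]);


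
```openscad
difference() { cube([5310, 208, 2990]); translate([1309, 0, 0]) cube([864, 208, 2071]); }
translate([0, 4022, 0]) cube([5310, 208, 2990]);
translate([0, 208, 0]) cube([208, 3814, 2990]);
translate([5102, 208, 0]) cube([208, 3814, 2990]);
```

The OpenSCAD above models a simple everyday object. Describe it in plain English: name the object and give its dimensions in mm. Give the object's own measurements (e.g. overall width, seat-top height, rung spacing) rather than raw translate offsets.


A single room: four walls, each 2990 mm tall and 208 mm thick, enclosing an outside footprint 5310×4230 mm (x × y), no floor or roof. The front and back walls (−y and +y sides) run the full x-width; the side walls fit between their inner faces. A door opening 864 mm wide and 2071 mm tall is cut through the front wall from the floor up, its −x edge 1309 mm from the wall's −x end.


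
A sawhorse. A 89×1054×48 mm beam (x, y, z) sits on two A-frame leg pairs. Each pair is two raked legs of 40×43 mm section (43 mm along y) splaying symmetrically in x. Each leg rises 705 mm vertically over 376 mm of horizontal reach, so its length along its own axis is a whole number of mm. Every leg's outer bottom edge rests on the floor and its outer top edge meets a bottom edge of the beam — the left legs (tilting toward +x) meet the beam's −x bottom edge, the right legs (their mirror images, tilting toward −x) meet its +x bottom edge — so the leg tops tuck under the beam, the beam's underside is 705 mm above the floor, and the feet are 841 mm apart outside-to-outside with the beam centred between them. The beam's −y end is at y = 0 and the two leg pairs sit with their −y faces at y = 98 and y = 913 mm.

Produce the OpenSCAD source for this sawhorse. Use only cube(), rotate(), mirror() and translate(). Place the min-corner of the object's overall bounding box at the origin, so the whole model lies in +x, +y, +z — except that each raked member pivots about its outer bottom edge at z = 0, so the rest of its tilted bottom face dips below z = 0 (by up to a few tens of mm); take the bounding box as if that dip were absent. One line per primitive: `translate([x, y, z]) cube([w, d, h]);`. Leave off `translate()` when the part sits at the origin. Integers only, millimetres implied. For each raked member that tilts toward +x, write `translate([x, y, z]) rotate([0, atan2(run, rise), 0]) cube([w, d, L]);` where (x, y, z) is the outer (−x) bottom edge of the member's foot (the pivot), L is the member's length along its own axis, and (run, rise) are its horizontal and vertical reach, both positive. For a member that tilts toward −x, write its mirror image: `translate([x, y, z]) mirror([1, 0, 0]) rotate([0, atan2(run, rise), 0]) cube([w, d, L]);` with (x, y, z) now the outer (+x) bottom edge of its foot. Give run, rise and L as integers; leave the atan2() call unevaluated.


// leg length = √(376² + 705²) = 799
// right-leg outer foot x = 2·376 + 89 = 841
// beam min-corner = (376, 0, 705)
translate([376, 0, 705]) cube([89, 1054, 48]);
translate([0, 98, 0]) rotate([0, atan2(376, 705), 0]) cube([40, 43, 799]);
translate([841, 98, 0]) mirror([1, 0, 0]) rotate([0, atan2(376, 705), 0]) cube([40, 43, 799]);
translate([0, 913, 0]) rotate([0, atan2(376, 705), 0]) cube([40, 43, 799]);
translate([841, 913, 0]) mirror([1, 0, 0]) rotate([0, atan2(376, 705), 0]) cube([40, 43, 799]);


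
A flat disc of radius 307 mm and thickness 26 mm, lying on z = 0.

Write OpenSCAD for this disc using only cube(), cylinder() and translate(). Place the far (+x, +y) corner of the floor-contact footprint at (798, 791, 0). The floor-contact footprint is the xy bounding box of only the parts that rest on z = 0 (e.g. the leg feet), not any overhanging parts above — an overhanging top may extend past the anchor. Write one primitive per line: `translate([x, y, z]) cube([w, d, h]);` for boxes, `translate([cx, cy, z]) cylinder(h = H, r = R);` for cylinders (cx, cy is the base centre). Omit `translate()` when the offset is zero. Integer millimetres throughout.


translate([491, 484, 0]) cylinder(h = 26, r = 307);


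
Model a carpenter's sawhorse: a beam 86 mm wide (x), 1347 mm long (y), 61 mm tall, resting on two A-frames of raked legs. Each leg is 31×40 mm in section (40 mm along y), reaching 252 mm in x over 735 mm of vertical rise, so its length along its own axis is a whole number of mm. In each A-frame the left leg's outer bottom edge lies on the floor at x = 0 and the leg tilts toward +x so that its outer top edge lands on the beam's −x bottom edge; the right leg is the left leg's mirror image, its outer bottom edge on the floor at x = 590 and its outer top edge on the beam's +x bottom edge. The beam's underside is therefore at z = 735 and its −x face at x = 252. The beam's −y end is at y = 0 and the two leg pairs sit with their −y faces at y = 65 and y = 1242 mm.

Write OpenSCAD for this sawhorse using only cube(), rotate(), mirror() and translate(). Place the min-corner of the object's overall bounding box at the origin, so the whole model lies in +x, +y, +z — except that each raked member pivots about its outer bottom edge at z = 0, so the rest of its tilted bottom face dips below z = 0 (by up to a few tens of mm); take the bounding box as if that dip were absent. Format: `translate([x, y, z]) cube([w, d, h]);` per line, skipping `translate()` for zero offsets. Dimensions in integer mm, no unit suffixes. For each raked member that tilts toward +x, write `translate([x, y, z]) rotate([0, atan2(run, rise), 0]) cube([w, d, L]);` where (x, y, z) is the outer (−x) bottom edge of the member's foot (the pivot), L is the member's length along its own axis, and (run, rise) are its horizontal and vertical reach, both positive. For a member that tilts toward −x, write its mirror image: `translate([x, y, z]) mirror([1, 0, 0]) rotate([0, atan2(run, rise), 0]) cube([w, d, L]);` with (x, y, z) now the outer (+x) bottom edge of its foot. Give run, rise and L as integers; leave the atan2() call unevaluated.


translate([252, 0, 735]) cube([86, 1347, 61]);
translate([0, 65, 0]) rotate([0, atan2(252, 735), 0]) cube([31, 40, 777]);
translate([590, 65, 0]) mirror([1, 0, 0]) rotate([0, atan2(252, 735), 0]) cube([31, 40, 777]);
translate([0, 1242, 0]) rotate([0, atan2(252, 735), 0]) cube([31, 40, 777]);
translate([590, 1242, 0]) mirror([1, 0, 0]) rotate([0, atan2(252, 735), 0]) cube([31, 40, 777]);
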